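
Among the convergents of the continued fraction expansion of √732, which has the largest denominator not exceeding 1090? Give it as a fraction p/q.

26325/973

√732 = [27; 18, 54, …] (period length 2).
Convergents:
  p_0/q_0 = 27/1
  p_1/q_1 = 487/18
  p_2/q_2 = 26325/973
  p_3/q_3 = 474337/17532
q_2 = 973 ≤ 1090 < 17532 = q_3, so the answer is 26325/973.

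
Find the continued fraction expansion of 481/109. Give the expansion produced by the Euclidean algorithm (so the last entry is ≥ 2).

481 = 4·109 + 45
109 = 2·45 + 19
45 = 2·19 + 7
19 = 2·7 + 5
7 = 1·5 + 2
5 = 2·2 + 1
2 = 2·1 + 0  (stop)
So 481/109 = [4; 2, 2, 2, 1, 2, 2].

[4; 2, 2, 2, 1, 2, 2]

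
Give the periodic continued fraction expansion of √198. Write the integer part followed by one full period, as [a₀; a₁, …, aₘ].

[14; 14, 28]

a₀ = ⌊√198⌋ = 14.
With m₀=0, d₀=1 and mₖ₊₁ = dₖaₖ − mₖ, dₖ₊₁ = (n − mₖ₊₁²)/dₖ, aₖ₊₁ = ⌊(a₀+mₖ₊₁)/dₖ₊₁⌋:
  k=1: m=14, d=2, a=14
  k=2: m=14, d=1, a=28
d=1 and a=2a₀=28 at k=2, so the next step gives (m, d) = (14, 2) again — its k=1 value — and the period has length 2.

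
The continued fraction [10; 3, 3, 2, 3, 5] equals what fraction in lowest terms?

Using pₖ = aₖpₖ₋₁ + pₖ₋₂ and qₖ = aₖqₖ₋₁ + qₖ₋₂:
  k=0: a=10, p=10, q=1
  k=1: a=3, p=31, q=3
  k=2: a=3, p=103, q=10
  k=3: a=2, p=237, q=23
  k=4: a=3, p=814, q=79
  k=5: a=5, p=4307, q=418

4307/418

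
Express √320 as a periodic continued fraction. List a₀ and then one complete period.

[17; 1, 7, 1, 34]

a₀ = ⌊√320⌋ = 17.
With m₀=0, d₀=1 and mₖ₊₁ = dₖaₖ − mₖ, dₖ₊₁ = (n − mₖ₊₁²)/dₖ, aₖ₊₁ = ⌊(a₀+mₖ₊₁)/dₖ₊₁⌋:
  k=1: m=17, d=31, a=1
  k=2: m=14, d=4, a=7
  k=3: m=14, d=31, a=1
  k=4: m=17, d=1, a=34
d=1 and a=2a₀=34 at k=4, so the next step gives (m, d) = (17, 31) again — its k=1 value — and the period has length 4.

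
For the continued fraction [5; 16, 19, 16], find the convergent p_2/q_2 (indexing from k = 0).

1544/305

Using pₖ = aₖpₖ₋₁ + pₖ₋₂, qₖ = aₖqₖ₋₁ + qₖ₋₂ (with p₋₁=1, p₋₂=0, q₋₁=0, q₋₂=1):
  k=0: a=5, p=5, q=1
  k=1: a=16, p=81, q=16
  k=2: a=19, p=1544, q=305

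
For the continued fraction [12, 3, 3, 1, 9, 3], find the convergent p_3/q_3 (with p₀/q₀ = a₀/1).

160/13

Using pₖ = aₖpₖ₋₁ + pₖ₋₂, qₖ = aₖqₖ₋₁ + qₖ₋₂ (with p₋₁=1, p₋₂=0, q₋₁=0, q₋₂=1):
  k=0: a=12, p=12, q=1
  k=1: a=3, p=37, q=3
  k=2: a=3, p=123, q=10
  k=3: a=1, p=160, q=13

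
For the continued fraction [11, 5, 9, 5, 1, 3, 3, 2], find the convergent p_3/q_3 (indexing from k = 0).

2631/235

Using pₖ = aₖpₖ₋₁ + pₖ₋₂, qₖ = aₖqₖ₋₁ + qₖ₋₂ (with p₋₁=1, p₋₂=0, q₋₁=0, q₋₂=1):
  k=0: a=11, p=11, q=1
  k=1: a=5, p=56, q=5
  k=2: a=9, p=515, q=46
  k=3: a=5, p=2631, q=235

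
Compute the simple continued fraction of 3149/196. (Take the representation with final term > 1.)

[16; 15, 13]

3149 = 16×196 + 13
196 = 15×13 + 1
13 = 13×1 + 0  (stop)
So 3149/196 = [16; 15, 13].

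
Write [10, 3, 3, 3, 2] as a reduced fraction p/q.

783/76

Fold from the inside: start with 2/1.
  3 + 1/2 = 7/2
  3 + 2/7 = 23/7
  3 + 7/23 = 76/23
  10 + 23/76 = 783/76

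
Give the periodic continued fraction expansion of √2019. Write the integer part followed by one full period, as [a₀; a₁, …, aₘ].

a₀ = ⌊√2019⌋ = 44.
With m₀=0, d₀=1 and mₖ₊₁ = dₖaₖ − mₖ, dₖ₊₁ = (n − mₖ₊₁²)/dₖ, aₖ₊₁ = ⌊(a₀+mₖ₊₁)/dₖ₊₁⌋:
  k=1: m=44, d=83, a=1
  k=2: m=39, d=6, a=13
  k=3: m=39, d=83, a=1
  k=4: m=44, d=1, a=88
d=1 and a=2a₀=88 at k=4, so the next step gives (m, d) = (44, 83) again — its k=1 value — and the period has length 4.

[44; 1, 13, 1, 88]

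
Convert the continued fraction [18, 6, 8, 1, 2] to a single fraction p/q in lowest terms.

2888/159

Using pₖ = aₖpₖ₋₁ + pₖ₋₂ and qₖ = aₖqₖ₋₁ + qₖ₋₂:
  k=0: a=18, p=18, q=1
  k=1: a=6, p=109, q=6
  k=2: a=8, p=890, q=49
  k=3: a=1, p=999, q=55
  k=4: a=2, p=2888, q=159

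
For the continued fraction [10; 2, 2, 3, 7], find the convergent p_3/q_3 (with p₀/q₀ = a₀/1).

Using pₖ = aₖpₖ₋₁ + pₖ₋₂, qₖ = aₖqₖ₋₁ + qₖ₋₂ (with p₋₁=1, p₋₂=0, q₋₁=0, q₋₂=1):
  k=0: a=10, p=10, q=1
  k=1: a=2, p=21, q=2
  k=2: a=2, p=52, q=5
  k=3: a=3, p=177, q=17

177/17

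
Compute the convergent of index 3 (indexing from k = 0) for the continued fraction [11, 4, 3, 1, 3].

191/17

Using pₖ = aₖpₖ₋₁ + pₖ₋₂, qₖ = aₖqₖ₋₁ + qₖ₋₂ (with p₋₁=1, p₋₂=0, q₋₁=0, q₋₂=1):
  k=0: a=11, p=11, q=1
  k=1: a=4, p=45, q=4
  k=2: a=3, p=146, q=13
  k=3: a=1, p=191, q=17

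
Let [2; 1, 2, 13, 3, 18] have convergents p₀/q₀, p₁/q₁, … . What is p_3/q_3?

Using pₖ = aₖpₖ₋₁ + pₖ₋₂, qₖ = aₖqₖ₋₁ + qₖ₋₂ (with p₋₁=1, p₋₂=0, q₋₁=0, q₋₂=1):
  k=0: a=2, p=2, q=1
  k=1: a=1, p=3, q=1
  k=2: a=2, p=8, q=3
  k=3: a=13, p=107, q=40

107/40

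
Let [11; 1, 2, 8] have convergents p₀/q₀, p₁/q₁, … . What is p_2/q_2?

35/3

Using pₖ = aₖpₖ₋₁ + pₖ₋₂, qₖ = aₖqₖ₋₁ + qₖ₋₂ (with p₋₁=1, p₋₂=0, q₋₁=0, q₋₂=1):
  k=0: a=11, p=11, q=1
  k=1: a=1, p=12, q=1
  k=2: a=2, p=35, q=3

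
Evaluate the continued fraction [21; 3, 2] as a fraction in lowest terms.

Fold from the inside: start with 2/1.
  3 + 1/2 = 7/2
  21 + 2/7 = 149/7

149/7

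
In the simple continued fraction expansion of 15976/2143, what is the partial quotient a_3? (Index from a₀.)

19

15976 = 7·2143 + 975   →  a_0 = 7
2143 = 2·975 + 193   →  a_1 = 2
975 = 5·193 + 10   →  a_2 = 5
193 = 19·10 + 3   →  a_3 = 19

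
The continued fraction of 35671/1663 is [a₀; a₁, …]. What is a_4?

35671 = 21·1663 + 748   →  a_0 = 21
1663 = 2·748 + 167   →  a_1 = 2
748 = 4·167 + 80   →  a_2 = 4
167 = 2·80 + 7   →  a_3 = 2
80 = 11·7 + 3   →  a_4 = 11

11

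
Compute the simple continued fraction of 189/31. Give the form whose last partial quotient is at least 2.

189 = 6*31 + 3
31 = 10*3 + 1
3 = 3*1 + 0  (stop)
So 189/31 = [6; 10, 3].

[6; 10, 3]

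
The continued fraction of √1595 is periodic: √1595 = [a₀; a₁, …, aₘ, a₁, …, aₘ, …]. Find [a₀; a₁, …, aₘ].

[39; 1, 14, 1, 78]

a₀ = ⌊√1595⌋ = 39.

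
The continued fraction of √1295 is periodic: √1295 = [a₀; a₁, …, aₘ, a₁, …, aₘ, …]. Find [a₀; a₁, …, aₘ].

[35; 1, 70]

a₀ = ⌊√1295⌋ = 35.
With m₀=0, d₀=1 and mₖ₊₁ = dₖaₖ − mₖ, dₖ₊₁ = (n − mₖ₊₁²)/dₖ, aₖ₊₁ = ⌊(a₀+mₖ₊₁)/dₖ₊₁⌋:
  k=1: m=35, d=70, a=1
  k=2: m=35, d=1, a=70
d=1 and a=2a₀=70 at k=2, so the next step gives (m, d) = (35, 70) again — its k=1 value — and the period has length 2.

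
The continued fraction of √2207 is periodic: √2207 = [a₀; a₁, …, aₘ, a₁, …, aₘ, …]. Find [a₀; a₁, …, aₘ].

[46; 1, 45, 1, 92]

a₀ = ⌊√2207⌋ = 46.
With m₀=0, d₀=1 and mₖ₊₁ = dₖaₖ − mₖ, dₖ₊₁ = (n − mₖ₊₁²)/dₖ, aₖ₊₁ = ⌊(a₀+mₖ₊₁)/dₖ₊₁⌋:
  k=1: m=46, d=91, a=1
  k=2: m=45, d=2, a=45
  k=3: m=45, d=91, a=1
  k=4: m=46, d=1, a=92
d=1 and a=2a₀=92 at k=4, so the next step gives (m, d) = (46, 91) again — its k=1 value — and the period has length 4.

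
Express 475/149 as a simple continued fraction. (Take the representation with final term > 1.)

[3; 5, 3, 9]

475 = 3·149 + 28
149 = 5·28 + 9
28 = 3·9 + 1
9 = 9·1 + 0  (stop)
So 475/149 = [3; 5, 3, 9].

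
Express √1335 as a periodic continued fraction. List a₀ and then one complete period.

a₀ = ⌊√1335⌋ = 36.
With m₀=0, d₀=1 and mₖ₊₁ = dₖaₖ − mₖ, dₖ₊₁ = (n − mₖ₊₁²)/dₖ, aₖ₊₁ = ⌊(a₀+mₖ₊₁)/dₖ₊₁⌋:
  k=1: m=36, d=39, a=1
  k=2: m=3, d=34, a=1
  k=3: m=31, d=11, a=6
  k=4: m=35, d=10, a=7
  k=5: m=35, d=11, a=6
  k=6: m=31, d=34, a=1
  k=7: m=3, d=39, a=1
  k=8: m=36, d=1, a=72
d=1 and a=2a₀=72 at k=8, so the next step gives (m, d) = (36, 39) again — its k=1 value — and the period has length 8.

[36; 1, 1, 6, 7, 6, 1, 1, 72]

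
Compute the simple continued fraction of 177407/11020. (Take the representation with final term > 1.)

[16; 10, 7, 4, 18, 2]

177407 = 16×11020 + 1087
11020 = 10×1087 + 150
1087 = 7×150 + 37
150 = 4×37 + 2
37 = 18×2 + 1
2 = 2×1 + 0  (stop)
So 177407/11020 = [16; 10, 7, 4, 18, 2].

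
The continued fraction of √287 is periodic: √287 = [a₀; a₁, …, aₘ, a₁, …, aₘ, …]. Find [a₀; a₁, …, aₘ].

[16; 1, 15, 1, 32]

a₀ = ⌊√287⌋ = 16.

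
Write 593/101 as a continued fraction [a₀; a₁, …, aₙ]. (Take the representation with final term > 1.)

593 = 5×101 + 88
101 = 1×88 + 13
88 = 6×13 + 10
13 = 1×10 + 3
10 = 3×3 + 1
3 = 3×1 + 0  (stop)
So 593/101 = [5; 1, 6, 1, 3, 3].

[5; 1, 6, 1, 3, 3]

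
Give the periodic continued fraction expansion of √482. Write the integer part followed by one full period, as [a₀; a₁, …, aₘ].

[21; 1, 20, 1, 42]

a₀ = ⌊√482⌋ = 21.
With m₀=0, d₀=1 and mₖ₊₁ = dₖaₖ − mₖ, dₖ₊₁ = (n − mₖ₊₁²)/dₖ, aₖ₊₁ = ⌊(a₀+mₖ₊₁)/dₖ₊₁⌋:
  k=1: m=21, d=41, a=1
  k=2: m=20, d=2, a=20
  k=3: m=20, d=41, a=1
  k=4: m=21, d=1, a=42
d=1 and a=2a₀=42 at k=4, so the next step gives (m, d) = (21, 41) again — its k=1 value — and the period has length 4.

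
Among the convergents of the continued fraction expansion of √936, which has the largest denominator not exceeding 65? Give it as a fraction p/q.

979/32

√936 = [30; 1, 1, 2, 6, 2, 1, 1, 60, …] (period length 8).
Convergents:
  p_0/q_0 = 30/1
  p_1/q_1 = 31/1
  p_2/q_2 = 61/2
  p_3/q_3 = 153/5
  p_4/q_4 = 979/32
  p_5/q_5 = 2111/69
q_4 = 32 ≤ 65 < 69 = q_5, so the answer is 979/32.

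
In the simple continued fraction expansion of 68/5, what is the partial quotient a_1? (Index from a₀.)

68 = 13·5 + 3   →  a_0 = 13
5 = 1·3 + 2   →  a_1 = 1

1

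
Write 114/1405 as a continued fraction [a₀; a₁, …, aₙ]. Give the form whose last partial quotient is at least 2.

[0; 12, 3, 12, 3]

114 = 0·1405 + 114
1405 = 12·114 + 37
114 = 3·37 + 3
37 = 12·3 + 1
3 = 3·1 + 0  (stop)
So 114/1405 = [0; 12, 3, 12, 3].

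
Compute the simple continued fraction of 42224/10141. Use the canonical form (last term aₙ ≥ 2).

[4; 6, 9, 5, 1, 5, 5]

42224 = 4·10141 + 1660
10141 = 6·1660 + 181
1660 = 9·181 + 31
181 = 5·31 + 26
31 = 1·26 + 5
26 = 5·5 + 1
5 = 5·1 + 0  (stop)
So 42224/10141 = [4; 6, 9, 5, 1, 5, 5].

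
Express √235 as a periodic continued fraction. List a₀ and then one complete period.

a₀ = ⌊√235⌋ = 15.
With m₀=0, d₀=1 and mₖ₊₁ = dₖaₖ − mₖ, dₖ₊₁ = (n − mₖ₊₁²)/dₖ, aₖ₊₁ = ⌊(a₀+mₖ₊₁)/dₖ₊₁⌋:
  k=1: m=15, d=10, a=3
  k=2: m=15, d=1, a=30
d=1 and a=2a₀=30 at k=2, so the next step gives (m, d) = (15, 10) again — its k=1 value — and the period has length 2.

[15; 3, 30]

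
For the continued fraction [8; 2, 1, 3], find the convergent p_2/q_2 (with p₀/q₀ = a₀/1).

25/3

Using pₖ = aₖpₖ₋₁ + pₖ₋₂, qₖ = aₖqₖ₋₁ + qₖ₋₂ (with p₋₁=1, p₋₂=0, q₋₁=0, q₋₂=1):
  k=0: a=8, p=8, q=1
  k=1: a=2, p=17, q=2
  k=2: a=1, p=25, q=3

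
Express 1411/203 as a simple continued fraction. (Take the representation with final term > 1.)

[6; 1, 19, 3, 3]

1411 = 6·203 + 193
203 = 1·193 + 10
193 = 19·10 + 3
10 = 3·3 + 1
3 = 3·1 + 0  (stop)
So 1411/203 = [6; 1, 19, 3, 3].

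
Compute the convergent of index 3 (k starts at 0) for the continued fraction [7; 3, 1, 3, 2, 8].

109/15

Using pₖ = aₖpₖ₋₁ + pₖ₋₂, qₖ = aₖqₖ₋₁ + qₖ₋₂ (with p₋₁=1, p₋₂=0, q₋₁=0, q₋₂=1):
  k=0: a=7, p=7, q=1
  k=1: a=3, p=22, q=3
  k=2: a=1, p=29, q=4
  k=3: a=3, p=109, q=15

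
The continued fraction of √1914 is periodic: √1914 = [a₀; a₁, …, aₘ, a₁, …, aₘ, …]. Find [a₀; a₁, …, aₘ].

a₀ = ⌊√1914⌋ = 43.
With m₀=0, d₀=1 and mₖ₊₁ = dₖaₖ − mₖ, dₖ₊₁ = (n − mₖ₊₁²)/dₖ, aₖ₊₁ = ⌊(a₀+mₖ₊₁)/dₖ₊₁⌋:
  k=1: m=43, d=65, a=1
  k=2: m=22, d=22, a=2
  k=3: m=22, d=65, a=1
  k=4: m=43, d=1, a=86
d=1 and a=2a₀=86 at k=4, so the next step gives (m, d) = (43, 65) again — its k=1 value — and the period has length 4.

[43; 1, 2, 1, 86]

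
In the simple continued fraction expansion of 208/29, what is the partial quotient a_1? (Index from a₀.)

208 = 7·29 + 5   →  a_0 = 7
29 = 5·5 + 4   →  a_1 = 5

5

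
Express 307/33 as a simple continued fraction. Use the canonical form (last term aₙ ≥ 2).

307 = 9·33 + 10
33 = 3·10 + 3
10 = 3·3 + 1
3 = 3·1 + 0  (stop)
So 307/33 = [9; 3, 3, 3].

[9; 3, 3, 3]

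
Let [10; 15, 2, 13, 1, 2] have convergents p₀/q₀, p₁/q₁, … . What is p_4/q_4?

4519/449

Using pₖ = aₖpₖ₋₁ + pₖ₋₂, qₖ = aₖqₖ₋₁ + qₖ₋₂ (with p₋₁=1, p₋₂=0, q₋₁=0, q₋₂=1):
  k=0: a=10, p=10, q=1
  k=1: a=15, p=151, q=15
  k=2: a=2, p=312, q=31
  k=3: a=13, p=4207, q=418
  k=4: a=1, p=4519, q=449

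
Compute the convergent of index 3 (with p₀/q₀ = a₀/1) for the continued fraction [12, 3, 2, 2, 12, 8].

Using pₖ = aₖpₖ₋₁ + pₖ₋₂, qₖ = aₖqₖ₋₁ + qₖ₋₂ (with p₋₁=1, p₋₂=0, q₋₁=0, q₋₂=1):
  k=0: a=12, p=12, q=1
  k=1: a=3, p=37, q=3
  k=2: a=2, p=86, q=7
  k=3: a=2, p=209, q=17

209/17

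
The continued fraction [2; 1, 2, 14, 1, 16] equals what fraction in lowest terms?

Using pₖ = aₖpₖ₋₁ + pₖ₋₂ and qₖ = aₖqₖ₋₁ + qₖ₋₂:
  k=0: a=2, p=2, q=1
  k=1: a=1, p=3, q=1
  k=2: a=2, p=8, q=3
  k=3: a=14, p=115, q=43
  k=4: a=1, p=123, q=46
  k=5: a=16, p=2083, q=779

2083/779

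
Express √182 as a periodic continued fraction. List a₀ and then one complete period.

a₀ = ⌊√182⌋ = 13.

[13; 2, 26]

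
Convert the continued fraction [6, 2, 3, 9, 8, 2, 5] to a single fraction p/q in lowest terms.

Using pₖ = aₖpₖ₋₁ + pₖ₋₂ and qₖ = aₖqₖ₋₁ + qₖ₋₂:
  k=0: a=6, p=6, q=1
  k=1: a=2, p=13, q=2
  k=2: a=3, p=45, q=7
  k=3: a=9, p=418, q=65
  k=4: a=8, p=3389, q=527
  k=5: a=2, p=7196, q=1119
  k=6: a=5, p=39369, q=6122

39369/6122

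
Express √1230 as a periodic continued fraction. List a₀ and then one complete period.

[35; 14, 70]

a₀ = ⌊√1230⌋ = 35.
With m₀=0, d₀=1 and mₖ₊₁ = dₖaₖ − mₖ, dₖ₊₁ = (n − mₖ₊₁²)/dₖ, aₖ₊₁ = ⌊(a₀+mₖ₊₁)/dₖ₊₁⌋:
  k=1: m=35, d=5, a=14
  k=2: m=35, d=1, a=70
d=1 and a=2a₀=70 at k=2, so the next step gives (m, d) = (35, 5) again — its k=1 value — and the period has length 2.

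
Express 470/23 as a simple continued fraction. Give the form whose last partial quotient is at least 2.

470 = 20*23 + 10
23 = 2*10 + 3
10 = 3*3 + 1
3 = 3*1 + 0  (stop)
So 470/23 = [20; 2, 3, 3].

[20; 2, 3, 3]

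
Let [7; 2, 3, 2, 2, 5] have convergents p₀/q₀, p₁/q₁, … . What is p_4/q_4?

290/39

Using pₖ = aₖpₖ₋₁ + pₖ₋₂, qₖ = aₖqₖ₋₁ + qₖ₋₂ (with p₋₁=1, p₋₂=0, q₋₁=0, q₋₂=1):
  k=0: a=7, p=7, q=1
  k=1: a=2, p=15, q=2
  k=2: a=3, p=52, q=7
  k=3: a=2, p=119, q=16
  k=4: a=2, p=290, q=39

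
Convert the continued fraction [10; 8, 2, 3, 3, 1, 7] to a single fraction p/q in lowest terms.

19883/1965

Using pₖ = aₖpₖ₋₁ + pₖ₋₂ and qₖ = aₖqₖ₋₁ + qₖ₋₂:
  k=0: a=10, p=10, q=1
  k=1: a=8, p=81, q=8
  k=2: a=2, p=172, q=17
  k=3: a=3, p=597, q=59
  k=4: a=3, p=1963, q=194
  k=5: a=1, p=2560, q=253
  k=6: a=7, p=19883, q=1965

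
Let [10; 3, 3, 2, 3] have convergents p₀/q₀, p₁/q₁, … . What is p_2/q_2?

Using pₖ = aₖpₖ₋₁ + pₖ₋₂, qₖ = aₖqₖ₋₁ + qₖ₋₂ (with p₋₁=1, p₋₂=0, q₋₁=0, q₋₂=1):
  k=0: a=10, p=10, q=1
  k=1: a=3, p=31, q=3
  k=2: a=3, p=103, q=10

103/10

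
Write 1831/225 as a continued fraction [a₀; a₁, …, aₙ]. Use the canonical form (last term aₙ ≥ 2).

[8; 7, 3, 1, 7]

1831 = 8×225 + 31
225 = 7×31 + 8
31 = 3×8 + 7
8 = 1×7 + 1
7 = 7×1 + 0  (stop)
So 1831/225 = [8; 7, 3, 1, 7].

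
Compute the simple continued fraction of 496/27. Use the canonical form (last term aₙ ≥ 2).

[18; 2, 1, 2, 3]

496 = 18·27 + 10
27 = 2·10 + 7
10 = 1·7 + 3
7 = 2·3 + 1
3 = 3·1 + 0  (stop)
So 496/27 = [18; 2, 1, 2, 3].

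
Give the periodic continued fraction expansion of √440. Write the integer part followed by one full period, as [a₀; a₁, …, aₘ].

a₀ = ⌊√440⌋ = 20.
With m₀=0, d₀=1 and mₖ₊₁ = dₖaₖ − mₖ, dₖ₊₁ = (n − mₖ₊₁²)/dₖ, aₖ₊₁ = ⌊(a₀+mₖ₊₁)/dₖ₊₁⌋:
  k=1: m=20, d=40, a=1
  k=2: m=20, d=1, a=40
d=1 and a=2a₀=40 at k=2, so the next step gives (m, d) = (20, 40) again — its k=1 value — and the period has length 2.

[20; 1, 40]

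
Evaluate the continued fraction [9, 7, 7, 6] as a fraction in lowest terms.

Using pₖ = aₖpₖ₋₁ + pₖ₋₂ and qₖ = aₖqₖ₋₁ + qₖ₋₂:
  k=0: a=9, p=9, q=1
  k=1: a=7, p=64, q=7
  k=2: a=7, p=457, q=50
  k=3: a=6, p=2806, q=307

2806/307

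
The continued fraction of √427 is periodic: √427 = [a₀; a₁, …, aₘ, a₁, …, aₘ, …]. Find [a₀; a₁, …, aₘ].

a₀ = ⌊√427⌋ = 20.

[20; 1, 1, 1, 40]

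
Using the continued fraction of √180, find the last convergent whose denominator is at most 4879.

51841/3864

√180 = [13; 2, 2, 2, 26, …] (period length 4).
Convergents:
  p_0/q_0 = 13/1
  p_1/q_1 = 27/2
  p_2/q_2 = 67/5
  p_3/q_3 = 161/12
  p_4/q_4 = 4253/317
  p_5/q_5 = 8667/646
  p_6/q_6 = 21587/1609
  p_7/q_7 = 51841/3864
  p_8/q_8 = 1369453/102073
q_7 = 3864 ≤ 4879 < 102073 = q_8, so the answer is 51841/3864.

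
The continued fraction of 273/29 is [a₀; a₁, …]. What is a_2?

273 = 9·29 + 12   →  a_0 = 9
29 = 2·12 + 5   →  a_1 = 2
12 = 2·5 + 2   →  a_2 = 2

2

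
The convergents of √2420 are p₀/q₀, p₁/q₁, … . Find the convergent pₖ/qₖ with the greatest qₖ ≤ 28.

√2420 = [49; 5, 5, 1, 18, 1, 5, 5, 98, …] (period length 8).
Convergents:
  p_0/q_0 = 49/1
  p_1/q_1 = 246/5
  p_2/q_2 = 1279/26
  p_3/q_3 = 1525/31
q_2 = 26 ≤ 28 < 31 = q_3, so the answer is 1279/26.

1279/26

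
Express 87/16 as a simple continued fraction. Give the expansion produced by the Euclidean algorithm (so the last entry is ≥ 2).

87 = 5·16 + 7
16 = 2·7 + 2
7 = 3·2 + 1
2 = 2·1 + 0  (stop)
So 87/16 = [5; 2, 3, 2].

[5; 2, 3, 2]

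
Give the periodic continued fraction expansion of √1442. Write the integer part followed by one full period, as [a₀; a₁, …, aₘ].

[37; 1, 36, 1, 74]

a₀ = ⌊√1442⌋ = 37.
With m₀=0, d₀=1 and mₖ₊₁ = dₖaₖ − mₖ, dₖ₊₁ = (n − mₖ₊₁²)/dₖ, aₖ₊₁ = ⌊(a₀+mₖ₊₁)/dₖ₊₁⌋:
  k=1: m=37, d=73, a=1
  k=2: m=36, d=2, a=36
  k=3: m=36, d=73, a=1
  k=4: m=37, d=1, a=74
d=1 and a=2a₀=74 at k=4, so the next step gives (m, d) = (37, 73) again — its k=1 value — and the period has length 4.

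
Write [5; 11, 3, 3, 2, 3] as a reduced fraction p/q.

Fold from the inside: start with 3/1.
  2 + 1/3 = 7/3
  3 + 3/7 = 24/7
  3 + 7/24 = 79/24
  11 + 24/79 = 893/79
  5 + 79/893 = 4544/893

4544/893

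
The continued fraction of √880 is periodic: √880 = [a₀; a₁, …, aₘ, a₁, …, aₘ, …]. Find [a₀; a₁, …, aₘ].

a₀ = ⌊√880⌋ = 29.
With m₀=0, d₀=1 and mₖ₊₁ = dₖaₖ − mₖ, dₖ₊₁ = (n − mₖ₊₁²)/dₖ, aₖ₊₁ = ⌊(a₀+mₖ₊₁)/dₖ₊₁⌋:
  k=1: m=29, d=39, a=1
  k=2: m=10, d=20, a=1
  k=3: m=10, d=39, a=1
  k=4: m=29, d=1, a=58
d=1 and a=2a₀=58 at k=4, so the next step gives (m, d) = (29, 39) again — its k=1 value — and the period has length 4.

[29; 1, 1, 1, 58]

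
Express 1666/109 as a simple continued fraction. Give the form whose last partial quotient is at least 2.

1666 = 15*109 + 31
109 = 3*31 + 16
31 = 1*16 + 15
16 = 1*15 + 1
15 = 15*1 + 0  (stop)
So 1666/109 = [15; 3, 1, 1, 15].

[15; 3, 1, 1, 15]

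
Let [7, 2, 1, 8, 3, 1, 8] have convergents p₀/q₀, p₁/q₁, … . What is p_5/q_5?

786/107

Using pₖ = aₖpₖ₋₁ + pₖ₋₂, qₖ = aₖqₖ₋₁ + qₖ₋₂ (with p₋₁=1, p₋₂=0, q₋₁=0, q₋₂=1):
  k=0: a=7, p=7, q=1
  k=1: a=2, p=15, q=2
  k=2: a=1, p=22, q=3
  k=3: a=8, p=191, q=26
  k=4: a=3, p=595, q=81
  k=5: a=1, p=786, q=107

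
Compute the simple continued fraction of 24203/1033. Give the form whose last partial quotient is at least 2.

24203 = 23*1033 + 444
1033 = 2*444 + 145
444 = 3*145 + 9
145 = 16*9 + 1
9 = 9*1 + 0  (stop)
So 24203/1033 = [23; 2, 3, 16, 9].

[23; 2, 3, 16, 9]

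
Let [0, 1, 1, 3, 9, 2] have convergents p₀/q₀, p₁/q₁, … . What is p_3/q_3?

Using pₖ = aₖpₖ₋₁ + pₖ₋₂, qₖ = aₖqₖ₋₁ + qₖ₋₂ (with p₋₁=1, p₋₂=0, q₋₁=0, q₋₂=1):
  k=0: a=0, p=0, q=1
  k=1: a=1, p=1, q=1
  k=2: a=1, p=1, q=2
  k=3: a=3, p=4, q=7

4/7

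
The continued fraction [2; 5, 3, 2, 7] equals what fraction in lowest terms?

602/275

Using pₖ = aₖpₖ₋₁ + pₖ₋₂ and qₖ = aₖqₖ₋₁ + qₖ₋₂:
  k=0: a=2, p=2, q=1
  k=1: a=5, p=11, q=5
  k=2: a=3, p=35, q=16
  k=3: a=2, p=81, q=37
  k=4: a=7, p=602, q=275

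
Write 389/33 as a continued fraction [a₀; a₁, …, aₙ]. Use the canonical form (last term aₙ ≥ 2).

[11; 1, 3, 1, 2, 2]

389 = 11×33 + 26
33 = 1×26 + 7
26 = 3×7 + 5
7 = 1×5 + 2
5 = 2×2 + 1
2 = 2×1 + 0  (stop)
So 389/33 = [11; 1, 3, 1, 2, 2].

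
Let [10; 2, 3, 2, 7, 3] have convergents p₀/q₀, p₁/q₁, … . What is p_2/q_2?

73/7

Using pₖ = aₖpₖ₋₁ + pₖ₋₂, qₖ = aₖqₖ₋₁ + qₖ₋₂ (with p₋₁=1, p₋₂=0, q₋₁=0, q₋₂=1):
  k=0: a=10, p=10, q=1
  k=1: a=2, p=21, q=2
  k=2: a=3, p=73, q=7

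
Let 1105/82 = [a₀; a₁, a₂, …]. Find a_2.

9

1105 = 13·82 + 39   →  a_0 = 13
82 = 2·39 + 4   →  a_1 = 2
39 = 9·4 + 3   →  a_2 = 9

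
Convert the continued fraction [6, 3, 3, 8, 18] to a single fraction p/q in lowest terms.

Fold from the inside: start with 18/1.
  8 + 1/18 = 145/18
  3 + 18/145 = 453/145
  3 + 145/453 = 1504/453
  6 + 453/1504 = 9477/1504

9477/1504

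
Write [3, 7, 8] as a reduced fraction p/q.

179/57

Fold from the inside: start with 8/1.
  7 + 1/8 = 57/8
  3 + 8/57 = 179/57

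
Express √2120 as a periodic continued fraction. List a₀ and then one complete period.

[46; 23, 92]

a₀ = ⌊√2120⌋ = 46.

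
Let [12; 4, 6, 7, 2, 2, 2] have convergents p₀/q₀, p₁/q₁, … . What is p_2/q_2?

Using pₖ = aₖpₖ₋₁ + pₖ₋₂, qₖ = aₖqₖ₋₁ + qₖ₋₂ (with p₋₁=1, p₋₂=0, q₋₁=0, q₋₂=1):
  k=0: a=12, p=12, q=1
  k=1: a=4, p=49, q=4
  k=2: a=6, p=306, q=25

306/25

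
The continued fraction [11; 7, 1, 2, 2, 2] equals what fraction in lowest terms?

1458/131

Fold from the inside: start with 2/1.
  2 + 1/2 = 5/2
  2 + 2/5 = 12/5
  1 + 5/12 = 17/12
  7 + 12/17 = 131/17
  11 + 17/131 = 1458/131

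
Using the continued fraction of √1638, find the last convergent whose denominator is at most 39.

√1638 = [40; 2, 8, 2, 80, …] (period length 4).
Convergents:
  p_0/q_0 = 40/1
  p_1/q_1 = 81/2
  p_2/q_2 = 688/17
  p_3/q_3 = 1457/36
  p_4/q_4 = 117248/2897
q_3 = 36 ≤ 39 < 2897 = q_4, so the answer is 1457/36.

1457/36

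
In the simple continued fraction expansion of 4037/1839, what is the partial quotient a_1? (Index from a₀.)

4037 = 2·1839 + 359   →  a_0 = 2
1839 = 5·359 + 44   →  a_1 = 5

5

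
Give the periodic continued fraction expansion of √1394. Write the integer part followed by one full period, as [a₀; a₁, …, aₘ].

[37; 2, 1, 36, 1, 2, 74]

a₀ = ⌊√1394⌋ = 37.
With m₀=0, d₀=1 and mₖ₊₁ = dₖaₖ − mₖ, dₖ₊₁ = (n − mₖ₊₁²)/dₖ, aₖ₊₁ = ⌊(a₀+mₖ₊₁)/dₖ₊₁⌋:
  k=1: m=37, d=25, a=2
  k=2: m=13, d=49, a=1
  k=3: m=36, d=2, a=36
  k=4: m=36, d=49, a=1
  k=5: m=13, d=25, a=2
  k=6: m=37, d=1, a=74
d=1 and a=2a₀=74 at k=6, so the next step gives (m, d) = (37, 25) again — its k=1 value — and the period has length 6.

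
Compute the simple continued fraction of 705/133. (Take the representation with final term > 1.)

705 = 5*133 + 40
133 = 3*40 + 13
40 = 3*13 + 1
13 = 13*1 + 0  (stop)
So 705/133 = [5; 3, 3, 13].

[5; 3, 3, 13]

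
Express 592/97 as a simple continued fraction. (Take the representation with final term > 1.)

592 = 6·97 + 10
97 = 9·10 + 7
10 = 1·7 + 3
7 = 2·3 + 1
3 = 3·1 + 0  (stop)
So 592/97 = [6; 9, 1, 2, 3].

[6; 9, 1, 2, 3]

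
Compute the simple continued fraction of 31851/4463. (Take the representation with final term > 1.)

[7; 7, 3, 6, 4, 2, 3]

31851 = 7×4463 + 610
4463 = 7×610 + 193
610 = 3×193 + 31
193 = 6×31 + 7
31 = 4×7 + 3
7 = 2×3 + 1
3 = 3×1 + 0  (stop)
So 31851/4463 = [7; 7, 3, 6, 4, 2, 3].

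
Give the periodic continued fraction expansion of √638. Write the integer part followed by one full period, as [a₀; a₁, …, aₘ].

[25; 3, 1, 6, 2, 6, 1, 3, 50]

a₀ = ⌊√638⌋ = 25.
With m₀=0, d₀=1 and mₖ₊₁ = dₖaₖ − mₖ, dₖ₊₁ = (n − mₖ₊₁²)/dₖ, aₖ₊₁ = ⌊(a₀+mₖ₊₁)/dₖ₊₁⌋:
  k=1: m=25, d=13, a=3
  k=2: m=14, d=34, a=1
  k=3: m=20, d=7, a=6
  k=4: m=22, d=22, a=2
  k=5: m=22, d=7, a=6
  k=6: m=20, d=34, a=1
  k=7: m=14, d=13, a=3
  k=8: m=25, d=1, a=50
d=1 and a=2a₀=50 at k=8, so the next step gives (m, d) = (25, 13) again — its k=1 value — and the period has length 8.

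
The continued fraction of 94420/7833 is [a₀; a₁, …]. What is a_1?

18

94420 = 12·7833 + 424   →  a_0 = 12
7833 = 18·424 + 201   →  a_1 = 18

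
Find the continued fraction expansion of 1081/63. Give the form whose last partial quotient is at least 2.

1081 = 17×63 + 10
63 = 6×10 + 3
10 = 3×3 + 1
3 = 3×1 + 0  (stop)
So 1081/63 = [17; 6, 3, 3].

[17; 6, 3, 3]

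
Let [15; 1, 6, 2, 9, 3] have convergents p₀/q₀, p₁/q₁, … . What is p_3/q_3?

238/15

Using pₖ = aₖpₖ₋₁ + pₖ₋₂, qₖ = aₖqₖ₋₁ + qₖ₋₂ (with p₋₁=1, p₋₂=0, q₋₁=0, q₋₂=1):
  k=0: a=15, p=15, q=1
  k=1: a=1, p=16, q=1
  k=2: a=6, p=111, q=7
  k=3: a=2, p=238, q=15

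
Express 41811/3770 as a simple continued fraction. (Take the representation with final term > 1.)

41811 = 11*3770 + 341
3770 = 11*341 + 19
341 = 17*19 + 18
19 = 1*18 + 1
18 = 18*1 + 0  (stop)
So 41811/3770 = [11; 11, 17, 1, 18].

[11; 11, 17, 1, 18]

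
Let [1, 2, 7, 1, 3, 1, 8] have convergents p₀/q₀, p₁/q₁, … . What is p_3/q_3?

25/17

Using pₖ = aₖpₖ₋₁ + pₖ₋₂, qₖ = aₖqₖ₋₁ + qₖ₋₂ (with p₋₁=1, p₋₂=0, q₋₁=0, q₋₂=1):
  k=0: a=1, p=1, q=1
  k=1: a=2, p=3, q=2
  k=2: a=7, p=22, q=15
  k=3: a=1, p=25, q=17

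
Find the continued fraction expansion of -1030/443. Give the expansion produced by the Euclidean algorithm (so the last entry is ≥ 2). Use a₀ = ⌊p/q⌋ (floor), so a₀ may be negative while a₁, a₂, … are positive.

-1030 = -3*443 + 299
443 = 1*299 + 144
299 = 2*144 + 11
144 = 13*11 + 1
11 = 11*1 + 0  (stop)
So -1030/443 = [-3; 1, 2, 13, 11].

[-3; 1, 2, 13, 11]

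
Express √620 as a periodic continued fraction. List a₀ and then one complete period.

a₀ = ⌊√620⌋ = 24.
With m₀=0, d₀=1 and mₖ₊₁ = dₖaₖ − mₖ, dₖ₊₁ = (n − mₖ₊₁²)/dₖ, aₖ₊₁ = ⌊(a₀+mₖ₊₁)/dₖ₊₁⌋:
  k=1: m=24, d=44, a=1
  k=2: m=20, d=5, a=8
  k=3: m=20, d=44, a=1
  k=4: m=24, d=1, a=48
d=1 and a=2a₀=48 at k=4, so the next step gives (m, d) = (24, 44) again — its k=1 value — and the period has length 4.

[24; 1, 8, 1, 48]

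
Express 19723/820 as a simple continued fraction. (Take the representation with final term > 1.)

19723 = 24*820 + 43
820 = 19*43 + 3
43 = 14*3 + 1
3 = 3*1 + 0  (stop)
So 19723/820 = [24; 19, 14, 3].

[24; 19, 14, 3]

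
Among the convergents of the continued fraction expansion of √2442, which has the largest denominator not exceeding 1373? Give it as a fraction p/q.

58361/1181

√2442 = [49; 2, 2, 2, 98, …] (period length 4).
Convergents:
  p_0/q_0 = 49/1
  p_1/q_1 = 99/2
  p_2/q_2 = 247/5
  p_3/q_3 = 593/12
  p_4/q_4 = 58361/1181
  p_5/q_5 = 117315/2374
q_4 = 1181 ≤ 1373 < 2374 = q_5, so the answer is 58361/1181.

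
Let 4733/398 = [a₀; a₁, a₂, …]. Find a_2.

4733 = 11·398 + 355   →  a_0 = 11
398 = 1·355 + 43   →  a_1 = 1
355 = 8·43 + 11   →  a_2 = 8

8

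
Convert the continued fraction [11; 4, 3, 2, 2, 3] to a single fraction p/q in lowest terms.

2797/249

Fold from the inside: start with 3/1.
  2 + 1/3 = 7/3
  2 + 3/7 = 17/7
  3 + 7/17 = 58/17
  4 + 17/58 = 249/58
  11 + 58/249 = 2797/249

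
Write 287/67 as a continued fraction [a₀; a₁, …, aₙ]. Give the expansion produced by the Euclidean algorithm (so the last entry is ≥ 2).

287 = 4·67 + 19
67 = 3·19 + 10
19 = 1·10 + 9
10 = 1·9 + 1
9 = 9·1 + 0  (stop)
So 287/67 = [4; 3, 1, 1, 9].

[4; 3, 1, 1, 9]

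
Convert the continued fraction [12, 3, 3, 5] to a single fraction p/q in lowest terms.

Fold from the inside: start with 5/1.
  3 + 1/5 = 16/5
  3 + 5/16 = 53/16
  12 + 16/53 = 652/53

652/53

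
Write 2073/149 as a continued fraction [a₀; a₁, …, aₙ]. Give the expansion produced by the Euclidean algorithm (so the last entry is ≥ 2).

[13; 1, 10, 2, 6]

2073 = 13×149 + 136
149 = 1×136 + 13
136 = 10×13 + 6
13 = 2×6 + 1
6 = 6×1 + 0  (stop)
So 2073/149 = [13; 1, 10, 2, 6].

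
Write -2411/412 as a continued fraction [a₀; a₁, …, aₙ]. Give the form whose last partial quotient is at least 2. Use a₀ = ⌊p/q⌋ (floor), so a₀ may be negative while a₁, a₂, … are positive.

[-6; 6, 1, 3, 15]

-2411 = -6×412 + 61
412 = 6×61 + 46
61 = 1×46 + 15
46 = 3×15 + 1
15 = 15×1 + 0  (stop)
So -2411/412 = [-6; 6, 1, 3, 15].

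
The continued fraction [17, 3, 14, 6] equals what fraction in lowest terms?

Fold from the inside: start with 6/1.
  14 + 1/6 = 85/6
  3 + 6/85 = 261/85
  17 + 85/261 = 4522/261

4522/261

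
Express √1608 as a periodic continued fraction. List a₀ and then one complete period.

a₀ = ⌊√1608⌋ = 40.
With m₀=0, d₀=1 and mₖ₊₁ = dₖaₖ − mₖ, dₖ₊₁ = (n − mₖ₊₁²)/dₖ, aₖ₊₁ = ⌊(a₀+mₖ₊₁)/dₖ₊₁⌋:
  k=1: m=40, d=8, a=10
  k=2: m=40, d=1, a=80
d=1 and a=2a₀=80 at k=2, so the next step gives (m, d) = (40, 8) again — its k=1 value — and the period has length 2.

[40; 10, 80]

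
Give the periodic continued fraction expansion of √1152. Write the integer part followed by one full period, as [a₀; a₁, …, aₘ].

[33; 1, 15, 1, 66]

a₀ = ⌊√1152⌋ = 33.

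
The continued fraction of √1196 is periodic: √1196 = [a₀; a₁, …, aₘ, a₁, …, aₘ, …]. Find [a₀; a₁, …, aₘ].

a₀ = ⌊√1196⌋ = 34.
With m₀=0, d₀=1 and mₖ₊₁ = dₖaₖ − mₖ, dₖ₊₁ = (n − mₖ₊₁²)/dₖ, aₖ₊₁ = ⌊(a₀+mₖ₊₁)/dₖ₊₁⌋:
  k=1: m=34, d=40, a=1
  k=2: m=6, d=29, a=1
  k=3: m=23, d=23, a=2
  k=4: m=23, d=29, a=1
  k=5: m=6, d=40, a=1
  k=6: m=34, d=1, a=68
d=1 and a=2a₀=68 at k=6, so the next step gives (m, d) = (34, 40) again — its k=1 value — and the period has length 6.

[34; 1, 1, 2, 1, 1, 68]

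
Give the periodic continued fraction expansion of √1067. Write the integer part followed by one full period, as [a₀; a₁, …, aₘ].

a₀ = ⌊√1067⌋ = 32.

[32; 1, 1, 1, 64]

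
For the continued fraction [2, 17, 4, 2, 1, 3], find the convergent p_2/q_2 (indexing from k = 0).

Using pₖ = aₖpₖ₋₁ + pₖ₋₂, qₖ = aₖqₖ₋₁ + qₖ₋₂ (with p₋₁=1, p₋₂=0, q₋₁=0, q₋₂=1):
  k=0: a=2, p=2, q=1
  k=1: a=17, p=35, q=17
  k=2: a=4, p=142, q=69

142/69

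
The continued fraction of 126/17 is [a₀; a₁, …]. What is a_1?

2

126 = 7·17 + 7   →  a_0 = 7
17 = 2·7 + 3   →  a_1 = 2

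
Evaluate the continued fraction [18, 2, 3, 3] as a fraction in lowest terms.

424/23

Using pₖ = aₖpₖ₋₁ + pₖ₋₂ and qₖ = aₖqₖ₋₁ + qₖ₋₂:
  k=0: a=18, p=18, q=1
  k=1: a=2, p=37, q=2
  k=2: a=3, p=129, q=7
  k=3: a=3, p=424, q=23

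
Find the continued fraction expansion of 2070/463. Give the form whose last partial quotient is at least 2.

2070 = 4×463 + 218
463 = 2×218 + 27
218 = 8×27 + 2
27 = 13×2 + 1
2 = 2×1 + 0  (stop)
So 2070/463 = [4; 2, 8, 13, 2].

[4; 2, 8, 13, 2]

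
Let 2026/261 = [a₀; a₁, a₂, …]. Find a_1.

2026 = 7·261 + 199   →  a_0 = 7
261 = 1·199 + 62   →  a_1 = 1

1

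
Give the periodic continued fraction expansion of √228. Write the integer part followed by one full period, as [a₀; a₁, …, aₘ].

[15; 10, 30]

a₀ = ⌊√228⌋ = 15.
With m₀=0, d₀=1 and mₖ₊₁ = dₖaₖ − mₖ, dₖ₊₁ = (n − mₖ₊₁²)/dₖ, aₖ₊₁ = ⌊(a₀+mₖ₊₁)/dₖ₊₁⌋:
  k=1: m=15, d=3, a=10
  k=2: m=15, d=1, a=30
d=1 and a=2a₀=30 at k=2, so the next step gives (m, d) = (15, 3) again — its k=1 value — and the period has length 2.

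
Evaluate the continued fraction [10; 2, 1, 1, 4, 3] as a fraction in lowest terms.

Fold from the inside: start with 3/1.
  4 + 1/3 = 13/3
  1 + 3/13 = 16/13
  1 + 13/16 = 29/16
  2 + 16/29 = 74/29
  10 + 29/74 = 769/74

769/74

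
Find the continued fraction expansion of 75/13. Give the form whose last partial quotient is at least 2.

75 = 5×13 + 10
13 = 1×10 + 3
10 = 3×3 + 1
3 = 3×1 + 0  (stop)
So 75/13 = [5; 1, 3, 3].

[5; 1, 3, 3]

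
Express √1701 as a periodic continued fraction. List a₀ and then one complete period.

a₀ = ⌊√1701⌋ = 41.
With m₀=0, d₀=1 and mₖ₊₁ = dₖaₖ − mₖ, dₖ₊₁ = (n − mₖ₊₁²)/dₖ, aₖ₊₁ = ⌊(a₀+mₖ₊₁)/dₖ₊₁⌋:
  k=1: m=41, d=20, a=4
  k=2: m=39, d=9, a=8
  k=3: m=33, d=68, a=1
  k=4: m=35, d=7, a=10
  k=5: m=35, d=68, a=1
  k=6: m=33, d=9, a=8
  k=7: m=39, d=20, a=4
  k=8: m=41, d=1, a=82
d=1 and a=2a₀=82 at k=8, so the next step gives (m, d) = (41, 20) again — its k=1 value — and the period has length 8.

[41; 4, 8, 1, 10, 1, 8, 4, 82]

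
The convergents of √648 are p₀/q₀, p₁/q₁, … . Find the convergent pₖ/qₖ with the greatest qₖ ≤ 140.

1731/68

√648 = [25; 2, 5, 6, 5, 2, 50, …] (period length 6).
Convergents:
  p_0/q_0 = 25/1
  p_1/q_1 = 51/2
  p_2/q_2 = 280/11
  p_3/q_3 = 1731/68
  p_4/q_4 = 8935/351
q_3 = 68 ≤ 140 < 351 = q_4, so the answer is 1731/68.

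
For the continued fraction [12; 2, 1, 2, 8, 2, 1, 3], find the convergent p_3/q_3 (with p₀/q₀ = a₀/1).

99/8

Using pₖ = aₖpₖ₋₁ + pₖ₋₂, qₖ = aₖqₖ₋₁ + qₖ₋₂ (with p₋₁=1, p₋₂=0, q₋₁=0, q₋₂=1):
  k=0: a=12, p=12, q=1
  k=1: a=2, p=25, q=2
  k=2: a=1, p=37, q=3
  k=3: a=2, p=99, q=8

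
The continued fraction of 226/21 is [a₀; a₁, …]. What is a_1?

1

226 = 10·21 + 16   →  a_0 = 10
21 = 1·16 + 5   →  a_1 = 1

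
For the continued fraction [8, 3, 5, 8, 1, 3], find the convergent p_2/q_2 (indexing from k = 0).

Using pₖ = aₖpₖ₋₁ + pₖ₋₂, qₖ = aₖqₖ₋₁ + qₖ₋₂ (with p₋₁=1, p₋₂=0, q₋₁=0, q₋₂=1):
  k=0: a=8, p=8, q=1
  k=1: a=3, p=25, q=3
  k=2: a=5, p=133, q=16

133/16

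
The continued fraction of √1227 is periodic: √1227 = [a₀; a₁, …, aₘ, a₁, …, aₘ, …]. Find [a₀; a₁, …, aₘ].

[35; 35, 70]

a₀ = ⌊√1227⌋ = 35.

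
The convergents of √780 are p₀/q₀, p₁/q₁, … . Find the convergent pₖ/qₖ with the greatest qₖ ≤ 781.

√780 = [27; 1, 12, 1, 54, …] (period length 4).
Convergents:
  p_0/q_0 = 27/1
  p_1/q_1 = 28/1
  p_2/q_2 = 363/13
  p_3/q_3 = 391/14
  p_4/q_4 = 21477/769
  p_5/q_5 = 21868/783
q_4 = 769 ≤ 781 < 783 = q_5, so the answer is 21477/769.

21477/769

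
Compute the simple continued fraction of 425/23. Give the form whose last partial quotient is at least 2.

425 = 18·23 + 11
23 = 2·11 + 1
11 = 11·1 + 0  (stop)
So 425/23 = [18; 2, 11].

[18; 2, 11]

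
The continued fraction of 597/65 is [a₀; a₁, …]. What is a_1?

5

597 = 9·65 + 12   →  a_0 = 9
65 = 5·12 + 5   →  a_1 = 5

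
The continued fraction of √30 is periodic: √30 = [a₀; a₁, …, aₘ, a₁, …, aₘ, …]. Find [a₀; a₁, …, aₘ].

a₀ = ⌊√30⌋ = 5.
With m₀=0, d₀=1 and mₖ₊₁ = dₖaₖ − mₖ, dₖ₊₁ = (n − mₖ₊₁²)/dₖ, aₖ₊₁ = ⌊(a₀+mₖ₊₁)/dₖ₊₁⌋:
  k=1: m=5, d=5, a=2
  k=2: m=5, d=1, a=10
d=1 and a=2a₀=10 at k=2, so the next step gives (m, d) = (5, 5) again — its k=1 value — and the period has length 2.

[5; 2, 10]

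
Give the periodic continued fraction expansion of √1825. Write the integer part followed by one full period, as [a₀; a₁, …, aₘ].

[42; 1, 2, 1, 1, 2, 1, 84]

a₀ = ⌊√1825⌋ = 42.
With m₀=0, d₀=1 and mₖ₊₁ = dₖaₖ − mₖ, dₖ₊₁ = (n − mₖ₊₁²)/dₖ, aₖ₊₁ = ⌊(a₀+mₖ₊₁)/dₖ₊₁⌋:
  k=1: m=42, d=61, a=1
  k=2: m=19, d=24, a=2
  k=3: m=29, d=41, a=1
  k=4: m=12, d=41, a=1
  k=5: m=29, d=24, a=2
  k=6: m=19, d=61, a=1
  k=7: m=42, d=1, a=84
d=1 and a=2a₀=84 at k=7, so the next step gives (m, d) = (42, 61) again — its k=1 value — and the period has length 7.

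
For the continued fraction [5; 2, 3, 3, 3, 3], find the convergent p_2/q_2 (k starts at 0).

38/7

Using pₖ = aₖpₖ₋₁ + pₖ₋₂, qₖ = aₖqₖ₋₁ + qₖ₋₂ (with p₋₁=1, p₋₂=0, q₋₁=0, q₋₂=1):
  k=0: a=5, p=5, q=1
  k=1: a=2, p=11, q=2
  k=2: a=3, p=38, q=7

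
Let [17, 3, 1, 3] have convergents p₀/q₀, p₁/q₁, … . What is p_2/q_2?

Using pₖ = aₖpₖ₋₁ + pₖ₋₂, qₖ = aₖqₖ₋₁ + qₖ₋₂ (with p₋₁=1, p₋₂=0, q₋₁=0, q₋₂=1):
  k=0: a=17, p=17, q=1
  k=1: a=3, p=52, q=3
  k=2: a=1, p=69, q=4

69/4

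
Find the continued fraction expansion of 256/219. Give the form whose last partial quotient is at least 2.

256 = 1×219 + 37
219 = 5×37 + 34
37 = 1×34 + 3
34 = 11×3 + 1
3 = 3×1 + 0  (stop)
So 256/219 = [1; 5, 1, 11, 3].

[1; 5, 1, 11, 3]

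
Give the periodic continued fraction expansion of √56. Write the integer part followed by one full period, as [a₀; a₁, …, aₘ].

[7; 2, 14]

a₀ = ⌊√56⌋ = 7.
With m₀=0, d₀=1 and mₖ₊₁ = dₖaₖ − mₖ, dₖ₊₁ = (n − mₖ₊₁²)/dₖ, aₖ₊₁ = ⌊(a₀+mₖ₊₁)/dₖ₊₁⌋:
  k=1: m=7, d=7, a=2
  k=2: m=7, d=1, a=14
d=1 and a=2a₀=14 at k=2, so the next step gives (m, d) = (7, 7) again — its k=1 value — and the period has length 2.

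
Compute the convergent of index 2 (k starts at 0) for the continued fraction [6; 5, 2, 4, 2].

Using pₖ = aₖpₖ₋₁ + pₖ₋₂, qₖ = aₖqₖ₋₁ + qₖ₋₂ (with p₋₁=1, p₋₂=0, q₋₁=0, q₋₂=1):
  k=0: a=6, p=6, q=1
  k=1: a=5, p=31, q=5
  k=2: a=2, p=68, q=11

68/11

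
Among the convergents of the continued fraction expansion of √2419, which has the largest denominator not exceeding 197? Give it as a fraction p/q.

√2419 = [49; 5, 2, 5, 98, …] (period length 4).
Convergents:
  p_0/q_0 = 49/1
  p_1/q_1 = 246/5
  p_2/q_2 = 541/11
  p_3/q_3 = 2951/60
  p_4/q_4 = 289739/5891
q_3 = 60 ≤ 197 < 5891 = q_4, so the answer is 2951/60.

2951/60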